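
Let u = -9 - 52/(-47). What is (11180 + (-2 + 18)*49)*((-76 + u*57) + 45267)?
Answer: 25158258120/47 ≈ 5.3528e+8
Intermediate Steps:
u = -371/47 (u = -9 - 52*(-1/47) = -9 + 52/47 = -371/47 ≈ -7.8936)
(11180 + (-2 + 18)*49)*((-76 + u*57) + 45267) = (11180 + (-2 + 18)*49)*((-76 - 371/47*57) + 45267) = (11180 + 16*49)*((-76 - 21147/47) + 45267) = (11180 + 784)*(-24719/47 + 45267) = 11964*(2102830/47) = 25158258120/47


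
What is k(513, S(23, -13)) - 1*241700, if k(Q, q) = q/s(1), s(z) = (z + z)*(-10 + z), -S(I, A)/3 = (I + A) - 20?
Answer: -725105/3 ≈ -2.4170e+5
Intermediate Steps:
S(I, A) = 60 - 3*A - 3*I (S(I, A) = -3*((I + A) - 20) = -3*((A + I) - 20) = -3*(-20 + A + I) = 60 - 3*A - 3*I)
s(z) = 2*z*(-10 + z) (s(z) = (2*z)*(-10 + z) = 2*z*(-10 + z))
k(Q, q) = -q/18 (k(Q, q) = q/((2*1*(-10 + 1))) = q/((2*1*(-9))) = q/(-18) = q*(-1/18) = -q/18)
k(513, S(23, -13)) - 1*241700 = -(60 - 3*(-13) - 3*23)/18 - 1*241700 = -(60 + 39 - 69)/18 - 241700 = -1/18*30 - 241700 = -5/3 - 241700 = -725105/3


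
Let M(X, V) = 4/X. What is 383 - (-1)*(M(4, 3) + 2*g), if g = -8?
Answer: 368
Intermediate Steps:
383 - (-1)*(M(4, 3) + 2*g) = 383 - (-1)*(4/4 + 2*(-8)) = 383 - (-1)*(4*(1/4) - 16) = 383 - (-1)*(1 - 16) = 383 - (-1)*(-15) = 383 - 1*15 = 383 - 15 = 368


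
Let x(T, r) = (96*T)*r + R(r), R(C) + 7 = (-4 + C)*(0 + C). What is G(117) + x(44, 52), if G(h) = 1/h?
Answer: 25990030/117 ≈ 2.2214e+5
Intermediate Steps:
R(C) = -7 + C*(-4 + C) (R(C) = -7 + (-4 + C)*(0 + C) = -7 + (-4 + C)*C = -7 + C*(-4 + C))
x(T, r) = -7 + r² - 4*r + 96*T*r (x(T, r) = (96*T)*r + (-7 + r² - 4*r) = 96*T*r + (-7 + r² - 4*r) = -7 + r² - 4*r + 96*T*r)
G(117) + x(44, 52) = 1/117 + (-7 + 52² - 4*52 + 96*44*52) = 1/117 + (-7 + 2704 - 208 + 219648) = 1/117 + 222137 = 25990030/117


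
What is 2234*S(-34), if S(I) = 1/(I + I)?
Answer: -1117/34 ≈ -32.853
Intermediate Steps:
S(I) = 1/(2*I)
2234*S(-34) = 2234*((½)/(-34)) = 2234*((½)*(-1/34)) = 2234*(-1/68) = -1117/34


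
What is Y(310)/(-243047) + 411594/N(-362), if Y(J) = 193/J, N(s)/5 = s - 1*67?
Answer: -2067424890571/10774273510 ≈ -191.89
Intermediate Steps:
N(s) = -335 + 5*s (N(s) = 5*(s - 1*67) = 5*(s - 67) = 5*(-67 + s) = -335 + 5*s)
Y(310)/(-243047) + 411594/N(-362) = (193/310)/(-243047) + 411594/(-335 + 5*(-362)) = (193*(1/310))*(-1/243047) + 411594/(-335 - 1810) = (193/310)*(-1/243047) + 411594/(-2145) = -193/75344570 + 411594*(-1/2145) = -193/75344570 - 137198/715 = -2067424890571/10774273510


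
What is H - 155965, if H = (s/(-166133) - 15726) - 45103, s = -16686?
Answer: -36016620916/166133 ≈ -2.1679e+5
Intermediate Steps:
H = -10105687571/166133 (H = (-16686/(-166133) - 15726) - 45103 = (-16686*(-1/166133) - 15726) - 45103 = (16686/166133 - 15726) - 45103 = -2612590872/166133 - 45103 = -10105687571/166133 ≈ -60829.)
H - 155965 = -10105687571/166133 - 155965 = -36016620916/166133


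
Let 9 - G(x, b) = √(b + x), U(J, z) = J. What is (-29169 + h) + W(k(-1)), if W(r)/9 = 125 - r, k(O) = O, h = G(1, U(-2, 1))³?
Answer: -28035 + (9 - I)³ ≈ -27333.0 - 242.0*I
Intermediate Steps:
G(x, b) = 9 - √(b + x)
h = (9 - I)³ (h = (9 - √(-2 + 1))³ = (9 - √(-1))³ = (9 - I)³ ≈ 702.0 - 242.0*I)
W(r) = 1125 - 9*r (W(r) = 9*(125 - r) = 1125 - 9*r)
(-29169 + h) + W(k(-1)) = (-29169 + (9 - I)³) + (1125 - 9*(-1)) = (-29169 + (9 - I)³) + (1125 + 9) = (-29169 + (9 - I)³) + 1134 = -28035 + (9 - I)³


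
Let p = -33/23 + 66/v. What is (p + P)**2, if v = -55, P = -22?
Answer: 8025889/13225 ≈ 606.87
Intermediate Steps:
p = -303/115 (p = -33/23 + 66/(-55) = -33*1/23 + 66*(-1/55) = -33/23 - 6/5 = -303/115 ≈ -2.6348)
(p + P)**2 = (-303/115 - 22)**2 = (-2833/115)**2 = 8025889/13225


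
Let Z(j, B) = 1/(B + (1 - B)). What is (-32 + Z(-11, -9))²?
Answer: 961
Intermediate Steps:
Z(j, B) = 1 (Z(j, B) = 1/1 = 1)
(-32 + Z(-11, -9))² = (-32 + 1)² = (-31)² = 961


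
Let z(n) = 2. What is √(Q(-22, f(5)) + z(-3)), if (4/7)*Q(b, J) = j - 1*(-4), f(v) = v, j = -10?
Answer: I*√34/2 ≈ 2.9155*I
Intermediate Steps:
Q(b, J) = -21/2 (Q(b, J) = 7*(-10 - 1*(-4))/4 = 7*(-10 + 4)/4 = (7/4)*(-6) = -21/2)
√(Q(-22, f(5)) + z(-3)) = √(-21/2 + 2) = √(-17/2) = I*√34/2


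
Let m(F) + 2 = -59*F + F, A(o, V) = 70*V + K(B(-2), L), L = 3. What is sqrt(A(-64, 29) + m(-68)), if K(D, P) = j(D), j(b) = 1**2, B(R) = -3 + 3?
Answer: sqrt(5973) ≈ 77.285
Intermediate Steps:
B(R) = 0
j(b) = 1
K(D, P) = 1
A(o, V) = 1 + 70*V (A(o, V) = 70*V + 1 = 1 + 70*V)
m(F) = -2 - 58*F (m(F) = -2 + (-59*F + F) = -2 - 58*F)
sqrt(A(-64, 29) + m(-68)) = sqrt((1 + 70*29) + (-2 - 58*(-68))) = sqrt((1 + 2030) + (-2 + 3944)) = sqrt(2031 + 3942) = sqrt(5973)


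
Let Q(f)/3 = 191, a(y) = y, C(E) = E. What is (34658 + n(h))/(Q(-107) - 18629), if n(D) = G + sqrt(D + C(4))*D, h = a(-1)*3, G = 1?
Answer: -4332/2257 ≈ -1.9194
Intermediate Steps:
Q(f) = 573 (Q(f) = 3*191 = 573)
h = -3 (h = -1*3 = -3)
n(D) = 1 + D*sqrt(4 + D) (n(D) = 1 + sqrt(D + 4)*D = 1 + sqrt(4 + D)*D = 1 + D*sqrt(4 + D))
(34658 + n(h))/(Q(-107) - 18629) = (34658 + (1 - 3*sqrt(4 - 3)))/(573 - 18629) = (34658 + (1 - 3*sqrt(1)))/(-18056) = (34658 + (1 - 3*1))*(-1/18056) = (34658 + (1 - 3))*(-1/18056) = (34658 - 2)*(-1/18056) = 34656*(-1/18056) = -4332/2257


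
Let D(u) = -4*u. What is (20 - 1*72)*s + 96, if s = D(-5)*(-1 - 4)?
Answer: 5296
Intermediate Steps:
s = -100 (s = (-4*(-5))*(-1 - 4) = 20*(-5) = -100)
(20 - 1*72)*s + 96 = (20 - 1*72)*(-100) + 96 = (20 - 72)*(-100) + 96 = -52*(-100) + 96 = 5200 + 96 = 5296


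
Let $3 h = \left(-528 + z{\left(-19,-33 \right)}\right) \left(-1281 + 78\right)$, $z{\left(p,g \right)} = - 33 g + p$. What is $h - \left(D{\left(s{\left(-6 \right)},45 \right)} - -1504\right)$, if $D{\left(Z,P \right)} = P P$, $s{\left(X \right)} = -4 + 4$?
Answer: $-220871$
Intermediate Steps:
$s{\left(X \right)} = 0$
$z{\left(p,g \right)} = p - 33 g$
$D{\left(Z,P \right)} = P^{2}$
$h = -217342$ ($h = \frac{\left(-528 - -1070\right) \left(-1281 + 78\right)}{3} = \frac{\left(-528 + \left(-19 + 1089\right)\right) \left(-1203\right)}{3} = \frac{\left(-528 + 1070\right) \left(-1203\right)}{3} = \frac{542 \left(-1203\right)}{3} = \frac{1}{3} \left(-652026\right) = -217342$)
$h - \left(D{\left(s{\left(-6 \right)},45 \right)} - -1504\right) = -217342 - \left(45^{2} - -1504\right) = -217342 - \left(2025 + 1504\right) = -217342 - 3529 = -220871$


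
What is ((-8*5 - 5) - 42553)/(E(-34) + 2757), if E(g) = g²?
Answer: -42598/3913 ≈ -10.886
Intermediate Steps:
((-8*5 - 5) - 42553)/(E(-34) + 2757) = ((-8*5 - 5) - 42553)/((-34)² + 2757) = ((-40 - 5) - 42553)/(1156 + 2757) = (-45 - 42553)/3913 = -42598*1/3913 = -42598/3913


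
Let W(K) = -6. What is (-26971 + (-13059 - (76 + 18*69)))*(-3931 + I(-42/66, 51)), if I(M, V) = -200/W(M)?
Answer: 483482164/3 ≈ 1.6116e+8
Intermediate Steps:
I(M, V) = 100/3 (I(M, V) = -200/(-6) = -200*(-⅙) = 100/3)
(-26971 + (-13059 - (76 + 18*69)))*(-3931 + I(-42/66, 51)) = (-26971 + (-13059 - (76 + 18*69)))*(-3931 + 100/3) = (-26971 + (-13059 - (76 + 1242)))*(-11693/3) = (-26971 + (-13059 - 1*1318))*(-11693/3) = (-26971 + (-13059 - 1318))*(-11693/3) = (-26971 - 14377)*(-11693/3) = -41348*(-11693/3) = 483482164/3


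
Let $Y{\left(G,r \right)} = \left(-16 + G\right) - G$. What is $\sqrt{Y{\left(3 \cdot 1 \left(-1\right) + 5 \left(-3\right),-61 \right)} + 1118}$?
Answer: $\sqrt{1102} \approx 33.196$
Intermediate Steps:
$Y{\left(G,r \right)} = -16$
$\sqrt{Y{\left(3 \cdot 1 \left(-1\right) + 5 \left(-3\right),-61 \right)} + 1118} = \sqrt{-16 + 1118} = \sqrt{1102}$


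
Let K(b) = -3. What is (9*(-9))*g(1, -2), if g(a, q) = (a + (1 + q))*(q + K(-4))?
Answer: 0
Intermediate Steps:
g(a, q) = (-3 + q)*(1 + a + q) (g(a, q) = (a + (1 + q))*(q - 3) = (1 + a + q)*(-3 + q) = (-3 + q)*(1 + a + q))
(9*(-9))*g(1, -2) = (9*(-9))*(-3 + (-2)**2 - 3*1 - 2*(-2) + 1*(-2)) = -81*(-3 + 4 - 3 + 4 - 2) = -81*0 = 0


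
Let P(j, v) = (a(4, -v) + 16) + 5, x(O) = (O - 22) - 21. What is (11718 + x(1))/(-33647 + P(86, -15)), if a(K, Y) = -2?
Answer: -417/1201 ≈ -0.34721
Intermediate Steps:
x(O) = -43 + O (x(O) = (-22 + O) - 21 = -43 + O)
P(j, v) = 19 (P(j, v) = (-2 + 16) + 5 = 14 + 5 = 19)
(11718 + x(1))/(-33647 + P(86, -15)) = (11718 + (-43 + 1))/(-33647 + 19) = (11718 - 42)/(-33628) = 11676*(-1/33628) = -417/1201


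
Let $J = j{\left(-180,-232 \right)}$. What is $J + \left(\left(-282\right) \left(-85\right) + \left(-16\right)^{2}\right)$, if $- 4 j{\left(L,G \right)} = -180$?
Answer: $24271$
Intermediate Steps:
$j{\left(L,G \right)} = 45$ ($j{\left(L,G \right)} = \left(- \frac{1}{4}\right) \left(-180\right) = 45$)
$J = 45$
$J + \left(\left(-282\right) \left(-85\right) + \left(-16\right)^{2}\right) = 45 + \left(\left(-282\right) \left(-85\right) + \left(-16\right)^{2}\right) = 45 + \left(23970 + 256\right) = 45 + 24226 = 24271$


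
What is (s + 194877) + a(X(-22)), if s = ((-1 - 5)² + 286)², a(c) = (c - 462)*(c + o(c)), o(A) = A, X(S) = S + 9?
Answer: 310911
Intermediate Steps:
X(S) = 9 + S
a(c) = 2*c*(-462 + c) (a(c) = (c - 462)*(c + c) = (-462 + c)*(2*c) = 2*c*(-462 + c))
s = 103684 (s = ((-6)² + 286)² = (36 + 286)² = 322² = 103684)
(s + 194877) + a(X(-22)) = (103684 + 194877) + 2*(9 - 22)*(-462 + (9 - 22)) = 298561 + 2*(-13)*(-462 - 13) = 298561 + 2*(-13)*(-475) = 298561 + 12350 = 310911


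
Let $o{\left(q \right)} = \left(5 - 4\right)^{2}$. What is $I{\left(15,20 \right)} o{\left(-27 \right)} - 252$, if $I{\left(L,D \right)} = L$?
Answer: $-237$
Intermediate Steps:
$o{\left(q \right)} = 1$ ($o{\left(q \right)} = 1^{2} = 1$)
$I{\left(15,20 \right)} o{\left(-27 \right)} - 252 = 15 \cdot 1 - 252 = 15 - 252 = -237$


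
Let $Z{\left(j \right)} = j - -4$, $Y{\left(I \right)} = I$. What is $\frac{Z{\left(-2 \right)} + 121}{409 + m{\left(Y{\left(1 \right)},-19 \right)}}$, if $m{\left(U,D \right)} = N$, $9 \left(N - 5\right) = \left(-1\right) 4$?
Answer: $\frac{1107}{3722} \approx 0.29742$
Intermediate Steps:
$N = \frac{41}{9}$ ($N = 5 + \frac{\left(-1\right) 4}{9} = 5 + \frac{1}{9} \left(-4\right) = 5 - \frac{4}{9} = \frac{41}{9} \approx 4.5556$)
$m{\left(U,D \right)} = \frac{41}{9}$
$Z{\left(j \right)} = 4 + j$ ($Z{\left(j \right)} = j + 4 = 4 + j$)
$\frac{Z{\left(-2 \right)} + 121}{409 + m{\left(Y{\left(1 \right)},-19 \right)}} = \frac{\left(4 - 2\right) + 121}{409 + \frac{41}{9}} = \frac{2 + 121}{\frac{3722}{9}} = 123 \cdot \frac{9}{3722} = \frac{1107}{3722}$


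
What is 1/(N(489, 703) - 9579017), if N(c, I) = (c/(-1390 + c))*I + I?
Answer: -901/8630404681 ≈ -1.0440e-7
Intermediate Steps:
N(c, I) = I + I*c/(-1390 + c) (N(c, I) = (c/(-1390 + c))*I + I = I*c/(-1390 + c) + I = I + I*c/(-1390 + c))
1/(N(489, 703) - 9579017) = 1/(2*703*(-695 + 489)/(-1390 + 489) - 9579017) = 1/(2*703*(-206)/(-901) - 9579017) = 1/(2*703*(-1/901)*(-206) - 9579017) = 1/(289636/901 - 9579017) = 1/(-8630404681/901) = -901/8630404681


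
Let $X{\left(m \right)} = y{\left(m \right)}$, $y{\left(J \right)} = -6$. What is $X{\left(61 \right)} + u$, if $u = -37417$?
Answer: $-37423$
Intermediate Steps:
$X{\left(m \right)} = -6$
$X{\left(61 \right)} + u = -6 - 37417 = -37423$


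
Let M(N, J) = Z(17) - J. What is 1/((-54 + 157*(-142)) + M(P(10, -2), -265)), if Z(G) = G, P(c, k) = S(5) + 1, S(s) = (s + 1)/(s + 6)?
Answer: -1/22066 ≈ -4.5319e-5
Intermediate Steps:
S(s) = (1 + s)/(6 + s)
P(c, k) = 17/11 (P(c, k) = (1 + 5)/(6 + 5) + 1 = 6/11 + 1 = 17/11)
M(N, J) = 17 - J
1/((-54 + 157*(-142)) + M(P(10, -2), -265)) = 1/((-54 + 157*(-142)) + (17 - 1*(-265))) = 1/((-54 - 22294) + (17 + 265)) = 1/(-22348 + 282) = 1/(-22066) = -1/22066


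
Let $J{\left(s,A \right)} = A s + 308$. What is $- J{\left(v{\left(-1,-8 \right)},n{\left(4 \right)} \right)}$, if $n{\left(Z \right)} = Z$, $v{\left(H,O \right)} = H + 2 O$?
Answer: $-240$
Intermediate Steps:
$J{\left(s,A \right)} = 308 + A s$
$- J{\left(v{\left(-1,-8 \right)},n{\left(4 \right)} \right)} = - (308 + 4 \left(-1 + 2 \left(-8\right)\right)) = - (308 + 4 \left(-1 - 16\right)) = - (308 + 4 \left(-17\right)) = - (308 - 68) = \left(-1\right) 240 = -240$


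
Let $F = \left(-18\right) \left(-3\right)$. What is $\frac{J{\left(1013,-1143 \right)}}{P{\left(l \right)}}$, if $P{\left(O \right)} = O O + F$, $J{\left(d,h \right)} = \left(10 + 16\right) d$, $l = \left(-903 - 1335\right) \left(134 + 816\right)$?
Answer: $\frac{13169}{2260150605027} \approx 5.8266 \cdot 10^{-9}$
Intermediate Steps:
$l = -2126100$ ($l = \left(-2238\right) 950 = -2126100$)
$F = 54$
$J{\left(d,h \right)} = 26 d$
$P{\left(O \right)} = 54 + O^{2}$ ($P{\left(O \right)} = O O + 54 = O^{2} + 54 = 54 + O^{2}$)
$\frac{J{\left(1013,-1143 \right)}}{P{\left(l \right)}} = \frac{26 \cdot 1013}{54 + \left(-2126100\right)^{2}} = \frac{26338}{54 + 4520301210000} = \frac{26338}{4520301210054} = 26338 \cdot \frac{1}{4520301210054} = \frac{13169}{2260150605027}$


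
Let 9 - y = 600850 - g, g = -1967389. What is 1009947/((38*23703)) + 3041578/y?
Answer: -1279085113/20291585230 ≈ -0.063035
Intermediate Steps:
y = -2568230 (y = 9 - (600850 - 1*(-1967389)) = 9 - (600850 + 1967389) = 9 - 1*2568239 = 9 - 2568239 = -2568230)
1009947/((38*23703)) + 3041578/y = 1009947/((38*23703)) + 3041578/(-2568230) = 1009947/900714 + 3041578*(-1/2568230) = 1009947*(1/900714) - 1520789/1284115 = 336649/300238 - 1520789/1284115 = -1279085113/20291585230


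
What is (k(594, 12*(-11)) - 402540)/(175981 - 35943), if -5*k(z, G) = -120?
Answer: -201258/70019 ≈ -2.8743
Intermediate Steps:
k(z, G) = 24 (k(z, G) = -⅕*(-120) = 24)
(k(594, 12*(-11)) - 402540)/(175981 - 35943) = (24 - 402540)/(175981 - 35943) = -402516/140038 = -402516*1/140038 = -201258/70019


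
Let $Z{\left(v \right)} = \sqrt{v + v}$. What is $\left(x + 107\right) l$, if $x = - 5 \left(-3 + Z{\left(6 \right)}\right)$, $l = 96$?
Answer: $11712 - 960 \sqrt{3} \approx 10049.0$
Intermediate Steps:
$Z{\left(v \right)} = \sqrt{2} \sqrt{v}$ ($Z{\left(v \right)} = \sqrt{2 v} = \sqrt{2} \sqrt{v}$)
$x = 15 - 10 \sqrt{3}$ ($x = - 5 \left(-3 + \sqrt{2} \sqrt{6}\right) = - 5 \left(-3 + 2 \sqrt{3}\right) = 15 - 10 \sqrt{3} \approx -2.3205$)
$\left(x + 107\right) l = \left(\left(15 - 10 \sqrt{3}\right) + 107\right) 96 = \left(122 - 10 \sqrt{3}\right) 96 = 11712 - 960 \sqrt{3}$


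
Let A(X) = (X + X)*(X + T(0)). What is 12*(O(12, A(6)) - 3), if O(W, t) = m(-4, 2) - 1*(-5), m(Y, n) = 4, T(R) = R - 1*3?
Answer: 72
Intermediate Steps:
T(R) = -3 + R (T(R) = R - 3 = -3 + R)
A(X) = 2*X*(-3 + X) (A(X) = (X + X)*(X + (-3 + 0)) = (2*X)*(X - 3) = (2*X)*(-3 + X) = 2*X*(-3 + X))
O(W, t) = 9 (O(W, t) = 4 - 1*(-5) = 4 + 5 = 9)
12*(O(12, A(6)) - 3) = 12*(9 - 3) = 12*6 = 72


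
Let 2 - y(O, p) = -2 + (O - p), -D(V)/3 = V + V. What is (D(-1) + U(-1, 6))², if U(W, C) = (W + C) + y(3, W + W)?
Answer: 100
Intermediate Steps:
D(V) = -6*V (D(V) = -3*(V + V) = -6*V)
y(O, p) = 4 + p - O (y(O, p) = 2 - (-2 + (O - p)) = 2 - (-2 + O - p) = 2 + (2 + p - O) = 4 + p - O)
U(W, C) = 1 + C + 3*W (U(W, C) = (W + C) + (4 + (W + W) - 1*3) = (C + W) + (4 + 2*W - 3) = (C + W) + (1 + 2*W) = 1 + C + 3*W)
(D(-1) + U(-1, 6))² = (-6*(-1) + (1 + 6 + 3*(-1)))² = (6 + (1 + 6 - 3))² = (6 + 4)² = 10² = 100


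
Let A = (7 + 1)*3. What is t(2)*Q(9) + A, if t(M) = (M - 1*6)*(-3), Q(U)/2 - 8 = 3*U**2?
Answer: 6048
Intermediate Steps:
A = 24 (A = 8*3 = 24)
Q(U) = 16 + 6*U**2 (Q(U) = 16 + 2*(3*U**2) = 16 + 6*U**2)
t(M) = 18 - 3*M (t(M) = (M - 6)*(-3) = (-6 + M)*(-3) = 18 - 3*M)
t(2)*Q(9) + A = (18 - 3*2)*(16 + 6*9**2) + 24 = (18 - 6)*(16 + 6*81) + 24 = 12*(16 + 486) + 24 = 12*502 + 24 = 6024 + 24 = 6048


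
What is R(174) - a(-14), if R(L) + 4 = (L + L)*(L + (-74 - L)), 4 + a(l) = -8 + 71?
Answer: -25815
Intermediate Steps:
a(l) = 59 (a(l) = -4 + (-8 + 71) = -4 + 63 = 59)
R(L) = -4 - 148*L (R(L) = -4 + (L + L)*(L + (-74 - L)) = -4 + (2*L)*(-74) = -4 - 148*L)
R(174) - a(-14) = (-4 - 148*174) - 1*59 = (-4 - 25752) - 59 = -25756 - 59 = -25815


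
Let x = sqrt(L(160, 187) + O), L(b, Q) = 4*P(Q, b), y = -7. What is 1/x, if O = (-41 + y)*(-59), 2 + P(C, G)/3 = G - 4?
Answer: sqrt(130)/780 ≈ 0.014618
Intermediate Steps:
P(C, G) = -18 + 3*G (P(C, G) = -6 + 3*(G - 4) = -6 + 3*(-4 + G) = -6 + (-12 + 3*G) = -18 + 3*G)
L(b, Q) = -72 + 12*b (L(b, Q) = 4*(-18 + 3*b) = -72 + 12*b)
O = 2832 (O = (-41 - 7)*(-59) = -48*(-59) = 2832)
x = 6*sqrt(130) (x = sqrt((-72 + 12*160) + 2832) = sqrt((-72 + 1920) + 2832) = sqrt(1848 + 2832) = sqrt(4680) = 6*sqrt(130) ≈ 68.411)
1/x = 1/(6*sqrt(130)) = sqrt(130)/780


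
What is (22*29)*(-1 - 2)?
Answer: -1914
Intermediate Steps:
(22*29)*(-1 - 2) = 638*(-3) = -1914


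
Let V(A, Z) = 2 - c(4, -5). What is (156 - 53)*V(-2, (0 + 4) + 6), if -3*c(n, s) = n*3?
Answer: 618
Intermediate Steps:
c(n, s) = -n (c(n, s) = -n*3/3 = -n)
V(A, Z) = 6 (V(A, Z) = 2 - (-1)*4 = 2 - 1*(-4) = 2 + 4 = 6)
(156 - 53)*V(-2, (0 + 4) + 6) = (156 - 53)*6 = 103*6 = 618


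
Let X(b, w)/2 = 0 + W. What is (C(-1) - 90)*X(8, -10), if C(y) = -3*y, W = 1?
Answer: -174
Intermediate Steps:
X(b, w) = 2 (X(b, w) = 2*(0 + 1) = 2*1 = 2)
(C(-1) - 90)*X(8, -10) = (-3*(-1) - 90)*2 = (3 - 90)*2 = -87*2 = -174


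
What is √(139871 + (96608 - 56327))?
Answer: 2*√45038 ≈ 424.44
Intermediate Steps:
√(139871 + (96608 - 56327)) = √(139871 + 40281) = √180152 = 2*√45038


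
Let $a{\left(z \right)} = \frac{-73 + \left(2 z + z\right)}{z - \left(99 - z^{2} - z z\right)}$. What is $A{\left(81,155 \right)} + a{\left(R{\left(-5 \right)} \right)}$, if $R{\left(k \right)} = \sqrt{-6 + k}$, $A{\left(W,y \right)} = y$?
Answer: $\frac{103633}{666} - \frac{145 i \sqrt{11}}{7326} \approx 155.61 - 0.065644 i$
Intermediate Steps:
$a{\left(z \right)} = \frac{-73 + 3 z}{-99 + z + 2 z^{2}}$ ($a{\left(z \right)} = \frac{-73 + 3 z}{z + \left(\left(z^{2} + z^{2}\right) - 99\right)} = \frac{-73 + 3 z}{z + \left(2 z^{2} - 99\right)} = \frac{-73 + 3 z}{z + \left(-99 + 2 z^{2}\right)} = \frac{-73 + 3 z}{-99 + z + 2 z^{2}}$)
$A{\left(81,155 \right)} + a{\left(R{\left(-5 \right)} \right)} = 155 + \frac{-73 + 3 \sqrt{-6 - 5}}{-99 + \sqrt{-6 - 5} + 2 \left(\sqrt{-6 - 5}\right)^{2}} = 155 + \frac{-73 + 3 \sqrt{-11}}{-99 + \sqrt{-11} + 2 \left(\sqrt{-11}\right)^{2}} = 155 + \frac{-73 + 3 i \sqrt{11}}{-99 + i \sqrt{11} + 2 \left(i \sqrt{11}\right)^{2}} = 155 + \frac{-73 + 3 i \sqrt{11}}{-99 + i \sqrt{11} + 2 \left(-11\right)} = 155 + \frac{-73 + 3 i \sqrt{11}}{-99 + i \sqrt{11} - 22} = 155 + \frac{-73 + 3 i \sqrt{11}}{-121 + i \sqrt{11}}$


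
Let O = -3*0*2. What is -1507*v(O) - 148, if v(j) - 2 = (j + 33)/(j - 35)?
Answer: -60939/35 ≈ -1741.1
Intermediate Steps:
O = 0 (O = 0*2 = 0)
v(j) = 2 + (33 + j)/(-35 + j) (v(j) = 2 + (j + 33)/(j - 35) = 2 + (33 + j)/(-35 + j))
-1507*v(O) - 148 = -1507*(-37 + 3*0)/(-35 + 0) - 148 = -1507*(-37 + 0)/(-35) - 148 = -(-1507)*(-37)/35 - 148 = -1507*37/35 - 148 = -55759/35 - 148 = -60939/35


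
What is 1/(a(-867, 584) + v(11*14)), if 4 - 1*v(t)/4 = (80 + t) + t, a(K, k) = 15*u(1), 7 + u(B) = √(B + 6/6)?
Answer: -547/897477 - 5*√2/897477 ≈ -0.00061737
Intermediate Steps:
u(B) = -7 + √(1 + B) (u(B) = -7 + √(B + 6/6) = -7 + √(B + 6*(⅙)) = -7 + √(B + 1) = -7 + √(1 + B))
a(K, k) = -105 + 15*√2 (a(K, k) = 15*(-7 + √(1 + 1)) = 15*(-7 + √2) = -105 + 15*√2)
v(t) = -304 - 8*t (v(t) = 16 - 4*((80 + t) + t) = 16 - 4*(80 + 2*t) = 16 + (-320 - 8*t) = -304 - 8*t)
1/(a(-867, 584) + v(11*14)) = 1/((-105 + 15*√2) + (-304 - 88*14)) = 1/((-105 + 15*√2) + (-304 - 8*154)) = 1/((-105 + 15*√2) + (-304 - 1232)) = 1/((-105 + 15*√2) - 1536) = 1/(-1641 + 15*√2)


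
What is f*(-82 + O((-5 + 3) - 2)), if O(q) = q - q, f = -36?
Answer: 2952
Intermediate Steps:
O(q) = 0
f*(-82 + O((-5 + 3) - 2)) = -36*(-82 + 0) = -36*(-82) = 2952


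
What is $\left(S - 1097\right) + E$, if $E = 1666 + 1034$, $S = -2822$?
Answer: $-1219$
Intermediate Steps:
$E = 2700$
$\left(S - 1097\right) + E = \left(-2822 - 1097\right) + 2700 = -3919 + 2700 = -1219$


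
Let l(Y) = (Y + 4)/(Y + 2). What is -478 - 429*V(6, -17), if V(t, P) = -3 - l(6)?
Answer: 5381/4 ≈ 1345.3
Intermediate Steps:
l(Y) = (4 + Y)/(2 + Y)
V(t, P) = -17/4 (V(t, P) = -3 - (4 + 6)/(2 + 6) = -3 - 10/8 = -3 - 1*5/4 = -3 - 5/4 = -17/4)
-478 - 429*V(6, -17) = -478 - 429*(-17/4) = -478 + 7293/4 = 5381/4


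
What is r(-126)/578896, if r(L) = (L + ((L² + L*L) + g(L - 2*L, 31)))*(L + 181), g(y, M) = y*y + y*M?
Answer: 176715/36181 ≈ 4.8842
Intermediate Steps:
g(y, M) = y² + M*y
r(L) = (181 + L)*(L + 2*L² - L*(31 - L)) (r(L) = (L + ((L² + L*L) + (L - 2*L)*(31 + (L - 2*L))))*(L + 181) = (L + ((L² + L²) + (-L)*(31 - L)))*(181 + L) = (L + (2*L² - L*(31 - L)))*(181 + L) = (L + 2*L² - L*(31 - L))*(181 + L) = (181 + L)*(L + 2*L² - L*(31 - L)))
r(-126)/578896 = (3*(-126)*(-1810 + (-126)² + 171*(-126)))/578896 = (3*(-126)*(-1810 + 15876 - 21546))*(1/578896) = (3*(-126)*(-7480))*(1/578896) = 2827440*(1/578896) = 176715/36181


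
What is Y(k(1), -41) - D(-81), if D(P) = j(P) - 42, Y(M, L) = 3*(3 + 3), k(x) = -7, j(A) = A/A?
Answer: 59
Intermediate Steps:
j(A) = 1
Y(M, L) = 18 (Y(M, L) = 3*6 = 18)
D(P) = -41 (D(P) = 1 - 42 = -41)
Y(k(1), -41) - D(-81) = 18 - 1*(-41) = 18 + 41 = 59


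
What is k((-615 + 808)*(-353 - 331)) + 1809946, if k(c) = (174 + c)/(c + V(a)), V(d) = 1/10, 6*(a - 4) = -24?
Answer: 2389345421954/1320119 ≈ 1.8099e+6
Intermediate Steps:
a = 0 (a = 4 + (1/6)*(-24) = 4 - 4 = 0)
V(d) = 1/10
k(c) = (174 + c)/(1/10 + c) (k(c) = (174 + c)/(c + 1/10) = (174 + c)/(1/10 + c))
k((-615 + 808)*(-353 - 331)) + 1809946 = 10*(174 + (-615 + 808)*(-353 - 331))/(1 + 10*((-615 + 808)*(-353 - 331))) + 1809946 = 10*(174 + 193*(-684))/(1 + 10*(193*(-684))) + 1809946 = 10*(174 - 132012)/(1 + 10*(-132012)) + 1809946 = 10*(-131838)/(1 - 1320120) + 1809946 = 10*(-131838)/(-1320119) + 1809946 = 10*(-1/1320119)*(-131838) + 1809946 = 1318380/1320119 + 1809946 = 2389345421954/1320119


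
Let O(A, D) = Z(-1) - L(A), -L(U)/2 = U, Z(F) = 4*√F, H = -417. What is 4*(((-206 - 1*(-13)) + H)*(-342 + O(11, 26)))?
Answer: 780800 - 9760*I ≈ 7.808e+5 - 9760.0*I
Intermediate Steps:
L(U) = -2*U
O(A, D) = 2*A + 4*I (O(A, D) = 4*√(-1) - (-2)*A = 4*I + 2*A = 2*A + 4*I)
4*(((-206 - 1*(-13)) + H)*(-342 + O(11, 26))) = 4*(((-206 - 1*(-13)) - 417)*(-342 + (2*11 + 4*I))) = 4*(((-206 + 13) - 417)*(-342 + (22 + 4*I))) = 4*((-193 - 417)*(-320 + 4*I)) = 4*(-610*(-320 + 4*I)) = 4*(195200 - 2440*I) = 780800 - 9760*I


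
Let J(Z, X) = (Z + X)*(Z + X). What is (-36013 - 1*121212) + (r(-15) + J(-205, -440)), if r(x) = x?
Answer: 258785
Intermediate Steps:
J(Z, X) = (X + Z)² (J(Z, X) = (X + Z)*(X + Z) = (X + Z)²)
(-36013 - 1*121212) + (r(-15) + J(-205, -440)) = (-36013 - 1*121212) + (-15 + (-440 - 205)²) = (-36013 - 121212) + (-15 + (-645)²) = -157225 + (-15 + 416025) = -157225 + 416010 = 258785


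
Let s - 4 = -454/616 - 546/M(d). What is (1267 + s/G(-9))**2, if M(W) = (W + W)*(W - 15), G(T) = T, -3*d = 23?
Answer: 52367495249339209/32631532164 ≈ 1.6048e+6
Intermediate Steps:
d = -23/3 (d = -1/3*23 = -23/3 ≈ -7.6667)
M(W) = 2*W*(-15 + W) (M(W) = (2*W)*(-15 + W) = 2*W*(-15 + W))
s = 101883/60214 (s = 4 + (-454/616 - 546*(-3/(46*(-15 - 23/3)))) = 4 + (-454*1/616 - 546/(2*(-23/3)*(-68/3))) = 4 + (-227/308 - 546/3128/9) = 4 + (-227/308 - 546*9/3128) = 4 + (-227/308 - 2457/1564) = 4 - 138973/60214 = 101883/60214 ≈ 1.6920)
(1267 + s/G(-9))**2 = (1267 + (101883/60214)/(-9))**2 = (1267 + (101883/60214)*(-1/9))**2 = (1267 - 33961/180642)**2 = (228839453/180642)**2 = 52367495249339209/32631532164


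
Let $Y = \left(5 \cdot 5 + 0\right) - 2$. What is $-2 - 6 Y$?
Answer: $-140$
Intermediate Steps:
$Y = 23$ ($Y = \left(25 + 0\right) - 2 = 25 - 2 = 23$)
$-2 - 6 Y = -2 - 138 = -140$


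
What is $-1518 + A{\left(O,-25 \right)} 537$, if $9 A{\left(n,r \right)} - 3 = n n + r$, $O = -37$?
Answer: $78853$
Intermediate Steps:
$A{\left(n,r \right)} = \frac{1}{3} + \frac{r}{9} + \frac{n^{2}}{9}$ ($A{\left(n,r \right)} = \frac{1}{3} + \frac{n n + r}{9} = \frac{1}{3} + \frac{n^{2} + r}{9} = \frac{1}{3} + \frac{r + n^{2}}{9} = \frac{1}{3} + \left(\frac{r}{9} + \frac{n^{2}}{9}\right) = \frac{1}{3} + \frac{r}{9} + \frac{n^{2}}{9}$)
$-1518 + A{\left(O,-25 \right)} 537 = -1518 + \left(\frac{1}{3} + \frac{1}{9} \left(-25\right) + \frac{\left(-37\right)^{2}}{9}\right) 537 = -1518 + \left(\frac{1}{3} - \frac{25}{9} + \frac{1}{9} \cdot 1369\right) 537 = -1518 + \left(\frac{1}{3} - \frac{25}{9} + \frac{1369}{9}\right) 537 = -1518 + \frac{449}{3} \cdot 537 = -1518 + 80371 = 78853$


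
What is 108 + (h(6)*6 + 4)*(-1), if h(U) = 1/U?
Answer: 103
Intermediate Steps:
108 + (h(6)*6 + 4)*(-1) = 108 + (6/6 + 4)*(-1) = 108 + ((⅙)*6 + 4)*(-1) = 108 + (1 + 4)*(-1) = 108 + 5*(-1) = 108 - 5 = 103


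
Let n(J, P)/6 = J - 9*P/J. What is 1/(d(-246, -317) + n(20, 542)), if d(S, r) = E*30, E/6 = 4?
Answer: -5/3117 ≈ -0.0016041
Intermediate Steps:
E = 24 (E = 6*4 = 24)
d(S, r) = 720 (d(S, r) = 24*30 = 720)
n(J, P) = 6*J - 54*P/J (n(J, P) = 6*(J - 9*P/J) = 6*J - 54*P/J)
1/(d(-246, -317) + n(20, 542)) = 1/(720 + (6*20 - 54*542/20)) = 1/(720 + (120 - 54*542*1/20)) = 1/(720 + (120 - 7317/5)) = 1/(720 - 6717/5) = 1/(-3117/5) = -5/3117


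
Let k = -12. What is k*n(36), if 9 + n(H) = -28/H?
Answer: 352/3 ≈ 117.33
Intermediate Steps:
n(H) = -9 - 28/H
k*n(36) = -12*(-9 - 28/36) = -12*(-9 - 28*1/36) = -12*(-9 - 7/9) = -12*(-88/9) = 352/3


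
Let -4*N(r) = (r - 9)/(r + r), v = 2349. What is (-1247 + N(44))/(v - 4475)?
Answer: 438979/748352 ≈ 0.58659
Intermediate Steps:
N(r) = -(-9 + r)/(8*r) (N(r) = -(r - 9)/(4*(r + r)) = -(-9 + r)/(4*(2*r)) = -(-9 + r)*1/(2*r)/4 = -(-9 + r)/(8*r))
(-1247 + N(44))/(v - 4475) = (-1247 + (1/8)*(9 - 1*44)/44)/(2349 - 4475) = (-1247 + (1/8)*(1/44)*(9 - 44))/(-2126) = (-1247 + (1/8)*(1/44)*(-35))*(-1/2126) = (-1247 - 35/352)*(-1/2126) = -438979/352*(-1/2126) = 438979/748352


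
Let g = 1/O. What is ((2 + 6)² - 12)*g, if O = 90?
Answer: 26/45 ≈ 0.57778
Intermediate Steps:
g = 1/90 ≈ 0.011111
((2 + 6)² - 12)*g = ((2 + 6)² - 12)*(1/90) = (8² - 12)*(1/90) = (64 - 12)*(1/90) = 52*(1/90) = 26/45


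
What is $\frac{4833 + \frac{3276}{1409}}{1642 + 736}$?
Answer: $\frac{6812973}{3350602} \approx 2.0334$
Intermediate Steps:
$\frac{4833 + \frac{3276}{1409}}{1642 + 736} = \frac{4833 + 3276 \cdot \frac{1}{1409}}{2378} = \left(4833 + \frac{3276}{1409}\right) \frac{1}{2378} = \frac{6812973}{1409} \cdot \frac{1}{2378} = \frac{6812973}{3350602}$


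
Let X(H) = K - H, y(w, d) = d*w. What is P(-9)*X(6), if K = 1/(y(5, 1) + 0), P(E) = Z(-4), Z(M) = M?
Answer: 116/5 ≈ 23.200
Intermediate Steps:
P(E) = -4
K = ⅕ (K = 1/(1*5 + 0) = 1/(5 + 0) = 1/5 = ⅕ ≈ 0.20000)
X(H) = ⅕ - H
P(-9)*X(6) = -4*(⅕ - 1*6) = -4*(⅕ - 6) = -4*(-29/5) = 116/5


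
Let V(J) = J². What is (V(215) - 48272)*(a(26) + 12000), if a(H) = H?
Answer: -24617222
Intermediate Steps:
(V(215) - 48272)*(a(26) + 12000) = (215² - 48272)*(26 + 12000) = (46225 - 48272)*12026 = -2047*12026 = -24617222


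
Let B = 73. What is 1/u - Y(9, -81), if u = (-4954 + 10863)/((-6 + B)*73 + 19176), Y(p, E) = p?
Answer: -29114/5909 ≈ -4.9271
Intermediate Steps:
u = 5909/24067 (u = (-4954 + 10863)/((-6 + 73)*73 + 19176) = 5909/(67*73 + 19176) = 5909/(4891 + 19176) = 5909/24067 ≈ 0.24552)
1/u - Y(9, -81) = 1/(5909/24067) - 1*9 = 24067/5909 - 9 = -29114/5909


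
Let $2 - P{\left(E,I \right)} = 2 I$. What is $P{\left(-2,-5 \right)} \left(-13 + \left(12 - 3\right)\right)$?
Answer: $-48$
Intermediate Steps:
$P{\left(E,I \right)} = 2 - 2 I$
$P{\left(-2,-5 \right)} \left(-13 + \left(12 - 3\right)\right) = \left(2 - -10\right) \left(-13 + \left(12 - 3\right)\right) = \left(2 + 10\right) \left(-13 + \left(12 - 3\right)\right) = 12 \left(-13 + 9\right) = 12 \left(-4\right) = -48$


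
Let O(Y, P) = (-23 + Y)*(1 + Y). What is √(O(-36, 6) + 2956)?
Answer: √5021 ≈ 70.859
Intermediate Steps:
O(Y, P) = (1 + Y)*(-23 + Y)
√(O(-36, 6) + 2956) = √((-23 + (-36)² - 22*(-36)) + 2956) = √((-23 + 1296 + 792) + 2956) = √(2065 + 2956) = √5021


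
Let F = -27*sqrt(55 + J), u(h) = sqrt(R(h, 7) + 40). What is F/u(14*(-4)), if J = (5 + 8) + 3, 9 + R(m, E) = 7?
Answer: -27*sqrt(2698)/38 ≈ -36.906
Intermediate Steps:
R(m, E) = -2 (R(m, E) = -9 + 7 = -2)
J = 16 (J = 13 + 3 = 16)
u(h) = sqrt(38) (u(h) = sqrt(-2 + 40) = sqrt(38))
F = -27*sqrt(71) (F = -27*sqrt(55 + 16) = -27*sqrt(71) ≈ -227.51)
F/u(14*(-4)) = (-27*sqrt(71))/(sqrt(38)) = (-27*sqrt(71))*(sqrt(38)/38) = -27*sqrt(2698)/38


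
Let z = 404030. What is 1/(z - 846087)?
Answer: -1/442057 ≈ -2.2622e-6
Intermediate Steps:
1/(z - 846087) = 1/(404030 - 846087) = 1/(-442057) = -1/442057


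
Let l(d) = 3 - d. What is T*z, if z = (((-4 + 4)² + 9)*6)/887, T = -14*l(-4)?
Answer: -5292/887 ≈ -5.9662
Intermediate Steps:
T = -98 (T = -14*(3 - 1*(-4)) = -14*(3 + 4) = -14*7 = -98)
z = 54/887 (z = ((0² + 9)*6)*(1/887) = ((0 + 9)*6)*(1/887) = (9*6)*(1/887) = 54*(1/887) = 54/887 ≈ 0.060879)
T*z = -98*54/887 = -5292/887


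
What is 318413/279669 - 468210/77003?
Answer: -106425066251/21535352007 ≈ -4.9419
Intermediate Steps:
318413/279669 - 468210/77003 = -106425066251/21535352007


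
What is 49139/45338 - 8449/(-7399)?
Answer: 106662889/47922266 ≈ 2.2257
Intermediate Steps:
49139/45338 - 8449/(-7399) = 49139*(1/45338) - 8449*(-1/7399) = 49139/45338 + 1207/1057 = 106662889/47922266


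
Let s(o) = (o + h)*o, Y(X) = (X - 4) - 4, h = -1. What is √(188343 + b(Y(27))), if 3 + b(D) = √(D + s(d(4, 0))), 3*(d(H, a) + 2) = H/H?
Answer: √(1695060 + 3*√211)/3 ≈ 433.99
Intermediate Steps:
d(H, a) = -5/3 (d(H, a) = -2 + (H/H)/3 = -2 + (⅓)*1 = -2 + ⅓ = -5/3)
Y(X) = -8 + X (Y(X) = (-4 + X) - 4 = -8 + X)
s(o) = o*(-1 + o) (s(o) = (o - 1)*o = (-1 + o)*o = o*(-1 + o))
b(D) = -3 + √(40/9 + D) (b(D) = -3 + √(D - 5*(-1 - 5/3)/3) = -3 + √(D - 5/3*(-8/3)) = -3 + √(D + 40/9) = -3 + √(40/9 + D))
√(188343 + b(Y(27))) = √(188343 + (-3 + √(40 + 9*(-8 + 27))/3)) = √(188343 + (-3 + √(40 + 9*19)/3)) = √(188343 + (-3 + √(40 + 171)/3)) = √(188343 + (-3 + √211/3)) = √(188340 + √211/3)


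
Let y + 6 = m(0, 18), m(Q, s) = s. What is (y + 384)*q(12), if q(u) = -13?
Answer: -5148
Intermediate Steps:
y = 12 (y = -6 + 18 = 12)
(y + 384)*q(12) = (12 + 384)*(-13) = 396*(-13) = -5148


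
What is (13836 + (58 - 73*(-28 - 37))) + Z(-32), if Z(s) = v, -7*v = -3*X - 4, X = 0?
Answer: 130477/7 ≈ 18640.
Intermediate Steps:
v = 4/7 (v = -(-3*0 - 4)/7 = -(0 - 4)/7 = -1/7*(-4) = 4/7 ≈ 0.57143)
Z(s) = 4/7
(13836 + (58 - 73*(-28 - 37))) + Z(-32) = (13836 + (58 - 73*(-28 - 37))) + 4/7 = (13836 + (58 - 73*(-65))) + 4/7 = (13836 + (58 + 4745)) + 4/7 = (13836 + 4803) + 4/7 = 18639 + 4/7 = 130477/7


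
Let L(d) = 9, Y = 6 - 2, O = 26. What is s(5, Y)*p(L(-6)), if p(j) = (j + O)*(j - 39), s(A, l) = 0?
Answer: 0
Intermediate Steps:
Y = 4
p(j) = (-39 + j)*(26 + j) (p(j) = (j + 26)*(j - 39) = (26 + j)*(-39 + j) = (-39 + j)*(26 + j))
s(5, Y)*p(L(-6)) = 0*(-1014 + 9**2 - 13*9) = 0*(-1014 + 81 - 117) = 0*(-1050) = 0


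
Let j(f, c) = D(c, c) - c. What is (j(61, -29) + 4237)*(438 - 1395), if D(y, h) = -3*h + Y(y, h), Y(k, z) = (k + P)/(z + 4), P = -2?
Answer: -104175192/25 ≈ -4.1670e+6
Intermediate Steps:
Y(k, z) = (-2 + k)/(4 + z) (Y(k, z) = (k - 2)/(z + 4) = (-2 + k)/(4 + z))
D(y, h) = -3*h + (-2 + y)/(4 + h)
j(f, c) = -c + (-2 + c - 3*c*(4 + c))/(4 + c) (j(f, c) = (-2 + c - 3*c*(4 + c))/(4 + c) - c = -c + (-2 + c - 3*c*(4 + c))/(4 + c))
(j(61, -29) + 4237)*(438 - 1395) = ((-2 - 29 - 4*(-29)*(4 - 29))/(4 - 29) + 4237)*(438 - 1395) = ((-2 - 29 - 4*(-29)*(-25))/(-25) + 4237)*(-957) = (-(-2 - 29 - 2900)/25 + 4237)*(-957) = (-1/25*(-2931) + 4237)*(-957) = (2931/25 + 4237)*(-957) = (108856/25)*(-957) = -104175192/25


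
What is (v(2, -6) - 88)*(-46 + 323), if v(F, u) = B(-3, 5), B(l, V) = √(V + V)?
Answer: -24376 + 277*√10 ≈ -23500.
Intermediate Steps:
B(l, V) = √2*√V (B(l, V) = √(2*V) = √2*√V)
v(F, u) = √10 (v(F, u) = √2*√5 = √10)
(v(2, -6) - 88)*(-46 + 323) = (√10 - 88)*(-46 + 323) = (-88 + √10)*277 = -24376 + 277*√10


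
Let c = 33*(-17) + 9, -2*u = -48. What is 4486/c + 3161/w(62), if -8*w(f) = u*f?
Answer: -214939/8556 ≈ -25.121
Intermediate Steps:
u = 24 (u = -½*(-48) = 24)
w(f) = -3*f
c = -552 (c = -561 + 9 = -552)
4486/c + 3161/w(62) = 4486/(-552) + 3161/((-3*62)) = 4486*(-1/552) + 3161/(-186) = -2243/276 + 3161*(-1/186) = -2243/276 - 3161/186 = -214939/8556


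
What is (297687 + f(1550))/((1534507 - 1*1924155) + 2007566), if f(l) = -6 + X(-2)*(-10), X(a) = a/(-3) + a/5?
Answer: 893035/4853754 ≈ 0.18399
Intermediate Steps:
X(a) = -2*a/15 (X(a) = a*(-⅓) + a*(⅕) = -a/3 + a/5 = -2*a/15)
f(l) = -26/3 (f(l) = -6 - 2/15*(-2)*(-10) = -6 + (4/15)*(-10) = -6 - 8/3 = -26/3)
(297687 + f(1550))/((1534507 - 1*1924155) + 2007566) = (297687 - 26/3)/((1534507 - 1*1924155) + 2007566) = 893035/(3*((1534507 - 1924155) + 2007566)) = 893035/(3*(-389648 + 2007566)) = (893035/3)/1617918 = (893035/3)*(1/1617918) = 893035/4853754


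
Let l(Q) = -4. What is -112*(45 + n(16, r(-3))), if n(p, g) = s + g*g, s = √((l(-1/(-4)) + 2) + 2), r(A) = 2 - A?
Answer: -7840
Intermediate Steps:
s = 0 (s = √((-4 + 2) + 2) = √(-2 + 2) = √0 = 0)
n(p, g) = g² (n(p, g) = 0 + g*g = 0 + g² = g²)
-112*(45 + n(16, r(-3))) = -112*(45 + (2 - 1*(-3))²) = -112*(45 + (2 + 3)²) = -112*(45 + 5²) = -112*(45 + 25) = -112*70 = -7840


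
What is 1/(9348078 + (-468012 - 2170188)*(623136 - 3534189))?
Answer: 1/7679949372678 ≈ 1.3021e-13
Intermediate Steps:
1/(9348078 + (-468012 - 2170188)*(623136 - 3534189)) = 1/(9348078 - 2638200*(-2911053)) = 1/(9348078 + 7679940024600) = 1/7679949372678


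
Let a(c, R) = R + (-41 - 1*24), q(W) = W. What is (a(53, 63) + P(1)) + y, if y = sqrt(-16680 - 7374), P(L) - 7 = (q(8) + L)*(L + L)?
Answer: 23 + I*sqrt(24054) ≈ 23.0 + 155.09*I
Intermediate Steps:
P(L) = 7 + 2*L*(8 + L) (P(L) = 7 + (8 + L)*(L + L) = 7 + (8 + L)*(2*L) = 7 + 2*L*(8 + L))
y = I*sqrt(24054) (y = sqrt(-24054) = I*sqrt(24054) ≈ 155.09*I)
a(c, R) = -65 + R (a(c, R) = R + (-41 - 24) = R - 65 = -65 + R)
(a(53, 63) + P(1)) + y = ((-65 + 63) + (7 + 2*1**2 + 16*1)) + I*sqrt(24054) = (-2 + (7 + 2*1 + 16)) + I*sqrt(24054) = (-2 + (7 + 2 + 16)) + I*sqrt(24054) = (-2 + 25) + I*sqrt(24054) = 23 + I*sqrt(24054)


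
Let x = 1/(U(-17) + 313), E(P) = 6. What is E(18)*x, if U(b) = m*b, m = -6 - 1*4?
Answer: 2/161 ≈ 0.012422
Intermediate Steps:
m = -10 (m = -6 - 4 = -10)
U(b) = -10*b
x = 1/483 (x = 1/(-10*(-17) + 313) = 1/(170 + 313) = 1/483 ≈ 0.0020704)
E(18)*x = 6*(1/483) = 2/161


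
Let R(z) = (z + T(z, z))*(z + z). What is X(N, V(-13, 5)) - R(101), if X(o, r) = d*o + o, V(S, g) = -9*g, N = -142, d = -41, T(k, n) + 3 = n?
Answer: -34518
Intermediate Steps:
T(k, n) = -3 + n
X(o, r) = -40*o (X(o, r) = -41*o + o = -40*o)
R(z) = 2*z*(-3 + 2*z) (R(z) = (z + (-3 + z))*(z + z) = (-3 + 2*z)*(2*z) = 2*z*(-3 + 2*z))
X(N, V(-13, 5)) - R(101) = -40*(-142) - 2*101*(-3 + 2*101) = 5680 - 2*101*(-3 + 202) = 5680 - 2*101*199 = 5680 - 1*40198 = 5680 - 40198 = -34518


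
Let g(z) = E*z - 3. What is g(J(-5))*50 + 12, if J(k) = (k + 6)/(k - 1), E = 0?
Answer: -138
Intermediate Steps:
J(k) = (6 + k)/(-1 + k)
g(z) = -3 (g(z) = 0*z - 3 = 0 - 3 = -3)
g(J(-5))*50 + 12 = -3*50 + 12 = -150 + 12 = -138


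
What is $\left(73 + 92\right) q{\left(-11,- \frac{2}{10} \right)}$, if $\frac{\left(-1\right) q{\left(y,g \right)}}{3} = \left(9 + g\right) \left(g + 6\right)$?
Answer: $- \frac{126324}{5} \approx -25265.0$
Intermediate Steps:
$q{\left(y,g \right)} = - 3 \left(6 + g\right) \left(9 + g\right)$ ($q{\left(y,g \right)} = - 3 \left(9 + g\right) \left(g + 6\right) = - 3 \left(9 + g\right) \left(6 + g\right) = - 3 \left(6 + g\right) \left(9 + g\right)$)
$\left(73 + 92\right) q{\left(-11,- \frac{2}{10} \right)} = \left(73 + 92\right) \left(-162 - 45 \left(- \frac{2}{10}\right) - 3 \left(- \frac{2}{10}\right)^{2}\right) = 165 \left(-162 - 45 \left(\left(-2\right) \frac{1}{10}\right) - 3 \left(\left(-2\right) \frac{1}{10}\right)^{2}\right) = 165 \left(-162 - -9 - 3 \left(- \frac{1}{5}\right)^{2}\right) = 165 \left(-162 + 9 - \frac{3}{25}\right) = 165 \left(- \frac{3828}{25}\right) = - \frac{126324}{5}$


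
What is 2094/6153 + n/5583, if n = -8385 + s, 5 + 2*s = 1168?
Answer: -24216089/22901466 ≈ -1.0574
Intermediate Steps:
s = 1163/2 (s = -5/2 + (1/2)*1168 = -5/2 + 584 = 1163/2 ≈ 581.50)
n = -15607/2 (n = -8385 + 1163/2 = -15607/2 ≈ -7803.5)
2094/6153 + n/5583 = 2094/6153 - 15607/2/5583 = 2094*(1/6153) - 15607/2*1/5583 = 698/2051 - 15607/11166 = -24216089/22901466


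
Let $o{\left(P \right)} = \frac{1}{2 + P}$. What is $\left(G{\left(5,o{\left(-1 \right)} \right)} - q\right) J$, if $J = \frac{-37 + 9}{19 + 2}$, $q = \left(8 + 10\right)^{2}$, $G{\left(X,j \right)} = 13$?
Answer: $\frac{1244}{3} \approx 414.67$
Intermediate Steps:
$q = 324$ ($q = 18^{2} = 324$)
$J = - \frac{4}{3}$ ($J = - \frac{28}{21} = \left(-28\right) \frac{1}{21} = - \frac{4}{3} \approx -1.3333$)
$\left(G{\left(5,o{\left(-1 \right)} \right)} - q\right) J = \left(13 - 324\right) \left(- \frac{4}{3}\right) = \left(-311\right) \left(- \frac{4}{3}\right) = \frac{1244}{3}$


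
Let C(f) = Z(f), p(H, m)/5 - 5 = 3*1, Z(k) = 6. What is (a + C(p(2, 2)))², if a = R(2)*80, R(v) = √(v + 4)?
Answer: 38436 + 960*√6 ≈ 40788.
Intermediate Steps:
R(v) = √(4 + v)
p(H, m) = 40 (p(H, m) = 25 + 5*(3*1) = 25 + 5*3 = 25 + 15 = 40)
C(f) = 6
a = 80*√6 (a = √(4 + 2)*80 = √6*80 = 80*√6 ≈ 195.96)
(a + C(p(2, 2)))² = (80*√6 + 6)² = (6 + 80*√6)²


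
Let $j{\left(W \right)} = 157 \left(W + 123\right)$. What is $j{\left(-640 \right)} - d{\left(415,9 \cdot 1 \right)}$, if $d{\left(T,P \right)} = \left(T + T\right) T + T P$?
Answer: $-429354$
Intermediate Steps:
$d{\left(T,P \right)} = 2 T^{2} + P T$ ($d{\left(T,P \right)} = 2 T T + P T = 2 T^{2} + P T$)
$j{\left(W \right)} = 19311 + 157 W$ ($j{\left(W \right)} = 157 \left(123 + W\right) = 19311 + 157 W$)
$j{\left(-640 \right)} - d{\left(415,9 \cdot 1 \right)} = \left(19311 + 157 \left(-640\right)\right) - 415 \left(9 \cdot 1 + 2 \cdot 415\right) = \left(19311 - 100480\right) - 415 \left(9 + 830\right) = -81169 - 415 \cdot 839 = -81169 - 348185 = -429354$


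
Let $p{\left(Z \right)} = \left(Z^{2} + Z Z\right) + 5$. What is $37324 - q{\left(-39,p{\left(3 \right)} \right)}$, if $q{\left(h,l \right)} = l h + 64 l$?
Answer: $36749$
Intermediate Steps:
$p{\left(Z \right)} = 5 + 2 Z^{2}$ ($p{\left(Z \right)} = \left(Z^{2} + Z^{2}\right) + 5 = 2 Z^{2} + 5 = 5 + 2 Z^{2}$)
$q{\left(h,l \right)} = 64 l + h l$ ($q{\left(h,l \right)} = h l + 64 l = 64 l + h l$)
$37324 - q{\left(-39,p{\left(3 \right)} \right)} = 37324 - \left(5 + 2 \cdot 3^{2}\right) \left(64 - 39\right) = 37324 - \left(5 + 2 \cdot 9\right) 25 = 37324 - \left(5 + 18\right) 25 = 37324 - 23 \cdot 25 = 37324 - 575 = 36749$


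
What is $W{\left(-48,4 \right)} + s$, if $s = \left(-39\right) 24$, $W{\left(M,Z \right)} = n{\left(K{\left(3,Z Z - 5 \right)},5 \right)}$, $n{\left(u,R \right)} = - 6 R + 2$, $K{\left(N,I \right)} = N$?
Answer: $-964$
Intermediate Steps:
$n{\left(u,R \right)} = 2 - 6 R$
$W{\left(M,Z \right)} = -28$ ($W{\left(M,Z \right)} = 2 - 30 = -28$)
$s = -936$
$W{\left(-48,4 \right)} + s = -28 - 936 = -964$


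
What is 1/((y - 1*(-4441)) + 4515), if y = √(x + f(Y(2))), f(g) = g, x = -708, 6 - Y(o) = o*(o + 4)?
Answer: 4478/40105325 - I*√714/80210650 ≈ 0.00011166 - 3.3313e-7*I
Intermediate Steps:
Y(o) = 6 - o*(4 + o) (Y(o) = 6 - o*(o + 4) = 6 - o*(4 + o))
y = I*√714 (y = √(-708 + (6 - 1*2² - 4*2)) = √(-708 + (6 - 1*4 - 8)) = √(-708 + (6 - 4 - 8)) = √(-708 - 6) = √(-714) = I*√714 ≈ 26.721*I)
1/((y - 1*(-4441)) + 4515) = 1/((I*√714 - 1*(-4441)) + 4515) = 1/((I*√714 + 4441) + 4515) = 1/((4441 + I*√714) + 4515) = 1/(8956 + I*√714)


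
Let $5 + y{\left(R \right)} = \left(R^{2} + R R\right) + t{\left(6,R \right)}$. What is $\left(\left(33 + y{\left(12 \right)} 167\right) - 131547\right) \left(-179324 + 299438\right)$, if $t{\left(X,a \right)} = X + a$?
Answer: $-9758902158$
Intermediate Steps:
$y{\left(R \right)} = 1 + R + 2 R^{2}$ ($y{\left(R \right)} = -5 + \left(\left(R^{2} + R R\right) + \left(6 + R\right)\right) = -5 + \left(\left(R^{2} + R^{2}\right) + \left(6 + R\right)\right) = -5 + \left(2 R^{2} + \left(6 + R\right)\right) = -5 + \left(6 + R + 2 R^{2}\right) = 1 + R + 2 R^{2}$)
$\left(\left(33 + y{\left(12 \right)} 167\right) - 131547\right) \left(-179324 + 299438\right) = \left(\left(33 + \left(1 + 12 + 2 \cdot 12^{2}\right) 167\right) - 131547\right) \left(-179324 + 299438\right) = \left(\left(33 + \left(1 + 12 + 2 \cdot 144\right) 167\right) - 131547\right) 120114 = \left(\left(33 + \left(1 + 12 + 288\right) 167\right) - 131547\right) 120114 = \left(\left(33 + 301 \cdot 167\right) - 131547\right) 120114 = \left(\left(33 + 50267\right) - 131547\right) 120114 = \left(50300 - 131547\right) 120114 = \left(-81247\right) 120114 = -9758902158$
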